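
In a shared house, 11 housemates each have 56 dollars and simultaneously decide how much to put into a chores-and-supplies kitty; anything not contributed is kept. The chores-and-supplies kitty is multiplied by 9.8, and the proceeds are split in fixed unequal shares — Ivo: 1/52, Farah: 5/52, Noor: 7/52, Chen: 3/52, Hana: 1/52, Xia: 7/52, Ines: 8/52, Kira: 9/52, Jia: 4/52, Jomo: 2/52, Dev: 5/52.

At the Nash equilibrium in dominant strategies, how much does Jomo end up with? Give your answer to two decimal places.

For player j, contributing a unit is worthwhile iff 9.8 × (j's share) ≥ 1, i.e. iff j's share is at least 0.1020.
The shares above 0.1020 belong to Noor, Xia, Ines and Kira, contributing 56 each; the remaining 7 contribute 0. Total contributed: 224.
Jomo keeps 56 and receives 9.8 × 224 × 2/52 = 84.43 from the chores-and-supplies kitty, for a payoff of 140.43.

140.43 dollars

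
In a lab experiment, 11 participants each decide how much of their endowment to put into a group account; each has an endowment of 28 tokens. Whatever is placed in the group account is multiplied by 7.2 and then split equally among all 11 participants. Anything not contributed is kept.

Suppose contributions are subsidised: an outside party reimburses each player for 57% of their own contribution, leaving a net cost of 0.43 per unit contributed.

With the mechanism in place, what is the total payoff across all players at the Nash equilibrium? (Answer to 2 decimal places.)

2393.16 tokens

With the mechanism, a contributed unit returns (7.2/11) / 0.43 = 1.5222 per unit of net cost to the contributor — now above 1 — so contributing fully is weakly dominant for every player.
So the Nash equilibrium is full contribution by all 11; the group earns 11 × (28 × 0.57 + 7.2 × 28) = 2393.16.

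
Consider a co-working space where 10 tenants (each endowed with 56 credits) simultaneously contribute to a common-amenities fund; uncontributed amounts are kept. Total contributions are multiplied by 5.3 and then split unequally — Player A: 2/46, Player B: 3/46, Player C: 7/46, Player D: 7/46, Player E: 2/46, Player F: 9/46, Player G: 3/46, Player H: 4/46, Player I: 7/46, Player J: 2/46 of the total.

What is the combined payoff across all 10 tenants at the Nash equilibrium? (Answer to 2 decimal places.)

800.80 credits

A player with share s gets back 5.3·s per unit contributed, so full contribution is dominant for anyone with s > 1/5.3 = 0.1887 and zero contribution is dominant for anyone below.
Player F alone (share 9/46) is above the threshold, contributing 56; the remaining 9 contribute 0. Total contributed: 56.
The common-amenities fund pays out 5.3 × 56 = 296.80 in total (split across the unequal shares, but the aggregate is all that matters for the group sum).
The 9 free-riders keep 56 each, adding 504. Group total = 504 + 296.80 = 800.80.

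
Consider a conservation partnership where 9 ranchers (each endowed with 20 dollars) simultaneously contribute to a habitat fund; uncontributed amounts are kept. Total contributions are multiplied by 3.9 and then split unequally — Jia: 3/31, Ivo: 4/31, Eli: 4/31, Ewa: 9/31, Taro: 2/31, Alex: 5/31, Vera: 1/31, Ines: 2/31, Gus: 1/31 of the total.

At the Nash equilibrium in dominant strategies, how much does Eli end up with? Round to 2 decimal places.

Each unit j contributes comes back to j as 3.9 × (j's share), so j prefers to contribute only if that share exceeds 1/3.9 = 0.2564; otherwise keeping the unit dominates.
Only Ewa (9/31) clears that bar, contributing 20; the remaining 8 contribute 0. Total contributed: 20.
Eli keeps 20 and receives 3.9 × 20 × 4/31 = 10.06 from the habitat fund, for a payoff of 30.06.

30.06 dollars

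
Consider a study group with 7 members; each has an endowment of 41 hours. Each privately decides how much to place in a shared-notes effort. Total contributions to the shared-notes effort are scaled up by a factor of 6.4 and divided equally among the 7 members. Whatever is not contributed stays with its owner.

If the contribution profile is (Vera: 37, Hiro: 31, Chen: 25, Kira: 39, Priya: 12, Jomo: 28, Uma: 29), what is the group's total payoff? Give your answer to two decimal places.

1372.40 hours

Total contributed: 37 + 31 + 25 + 39 + 12 + 28 + 29 = 201; total kept: 7 × 41 − 201 = 86.
The shared-notes effort pays out 6.4 × 201 = 1286.40 in aggregate.
Group total = 86 + 1286.40 = 1372.40.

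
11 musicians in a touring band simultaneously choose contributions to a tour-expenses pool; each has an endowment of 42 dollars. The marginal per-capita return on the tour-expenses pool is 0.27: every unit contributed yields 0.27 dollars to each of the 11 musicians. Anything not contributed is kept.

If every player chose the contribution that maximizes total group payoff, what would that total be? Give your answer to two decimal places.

1372.14 dollars

Each contributed unit returns 2.970 to the group as a whole (0.27 to each of 11 players), which exceeds 1, so the social optimum is full contribution: group total = 2.970 × 462 = 1372.14.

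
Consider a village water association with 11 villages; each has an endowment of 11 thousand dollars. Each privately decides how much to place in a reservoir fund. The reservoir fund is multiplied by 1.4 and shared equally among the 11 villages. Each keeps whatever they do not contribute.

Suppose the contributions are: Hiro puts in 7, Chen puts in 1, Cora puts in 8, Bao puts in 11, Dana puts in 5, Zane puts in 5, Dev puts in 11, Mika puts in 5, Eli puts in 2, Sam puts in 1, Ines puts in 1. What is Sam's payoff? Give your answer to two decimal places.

Total contributed: 7 + 1 + 8 + 11 + 5 + 5 + 11 + 5 + 2 + 1 + 1 = 57.
Each receives 1.4 × 57 / 11 = 7.25 from the reservoir fund.
Sam keeps 11 − 1 = 10, so Sam's payoff is 10 + 7.25 = 17.25.

17.25 thousand dollars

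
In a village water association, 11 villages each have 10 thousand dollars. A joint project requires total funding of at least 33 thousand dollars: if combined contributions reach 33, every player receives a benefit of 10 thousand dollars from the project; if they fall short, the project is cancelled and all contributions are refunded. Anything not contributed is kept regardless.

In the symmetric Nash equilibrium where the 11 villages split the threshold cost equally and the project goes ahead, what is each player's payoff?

Equal share of the threshold: 33/11 = 3.
At this profile no one gains by cutting their contribution: any cut drops the total below 33, the project is cancelled, contributions are refunded, and the deviator ends with 10, which is less than 10 − 3 + 10 = 17. Contributing more than 3 just wastes the excess. So contributing exactly 3 is a best response.
Each player's payoff: 10 − 3 + 10 = 17.

17 thousand dollars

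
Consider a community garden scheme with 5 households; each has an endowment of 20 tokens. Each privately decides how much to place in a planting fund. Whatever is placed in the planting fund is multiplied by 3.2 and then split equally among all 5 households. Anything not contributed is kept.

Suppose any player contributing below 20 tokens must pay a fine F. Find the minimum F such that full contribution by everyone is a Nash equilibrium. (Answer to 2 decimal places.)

Given the others contribute fully, the best deviation is to contribute 0 (any partial contribution still incurs the fine and gives up units whose private return 0.6400 is below 1).
Deviating from 20 to 0 saves 20 tokens but forfeits the deviator's share of the drop in the planting fund: 3.2/5 × 20 = 12.80.
So the deviation gain is 20 − 12.80 = 7.20, and the fine must be at least 7.20 tokens to wipe it out.

7.20 tokens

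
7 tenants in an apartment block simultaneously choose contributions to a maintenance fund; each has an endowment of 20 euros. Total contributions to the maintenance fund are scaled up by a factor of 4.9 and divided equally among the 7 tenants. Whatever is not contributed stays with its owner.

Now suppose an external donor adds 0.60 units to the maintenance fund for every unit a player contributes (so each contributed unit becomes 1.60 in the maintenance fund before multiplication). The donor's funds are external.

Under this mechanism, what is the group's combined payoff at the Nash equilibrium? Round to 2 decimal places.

1097.60 euros

The effective private return per unit is now 4.9 × 1.60 / 7 = 1.1200 > 1, so every player's dominant strategy flips to full contribution.
At the Nash equilibrium everyone contributes 20. Group total payoff = 4.9 × 1.60 × 140 = 1097.60.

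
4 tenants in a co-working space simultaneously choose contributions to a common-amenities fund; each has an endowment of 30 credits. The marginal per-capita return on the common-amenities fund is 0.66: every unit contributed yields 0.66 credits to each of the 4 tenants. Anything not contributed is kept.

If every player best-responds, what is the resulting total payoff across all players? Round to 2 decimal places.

120.00 credits

The private return per contributed unit is 0.66 < 1, so contributing 0 is dominant for every player. At the Nash equilibrium everyone keeps their 30, and the group total is 4 × 30 = 120.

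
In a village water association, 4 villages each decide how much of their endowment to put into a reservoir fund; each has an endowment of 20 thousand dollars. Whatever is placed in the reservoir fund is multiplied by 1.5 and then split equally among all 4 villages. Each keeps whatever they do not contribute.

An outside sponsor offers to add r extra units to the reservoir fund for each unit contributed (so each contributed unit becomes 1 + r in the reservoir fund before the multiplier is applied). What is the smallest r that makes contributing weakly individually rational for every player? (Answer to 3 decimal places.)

1.667

With matching at rate r, one contributed unit becomes (1 + r) in the reservoir fund and returns 1.5 × (1 + r) / 4 to the contributor.
Setting this equal to 1: 1 + r = 4/1.5 = 2.6667.
So the minimum matching rate is r = 2.6667 − 1 = 1.667.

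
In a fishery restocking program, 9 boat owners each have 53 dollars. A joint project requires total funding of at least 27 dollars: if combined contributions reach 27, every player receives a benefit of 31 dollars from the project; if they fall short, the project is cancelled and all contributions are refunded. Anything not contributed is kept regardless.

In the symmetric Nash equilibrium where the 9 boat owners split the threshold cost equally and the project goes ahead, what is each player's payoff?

Equal share of the threshold: 27/9 = 3.
At this profile no one gains by cutting their contribution: any cut drops the total below 27, the project is cancelled, contributions are refunded, and the deviator ends with 53, which is less than 53 − 3 + 31 = 81. Contributing more than 3 just wastes the excess. So contributing exactly 3 is a best response.
Each player's payoff: 53 − 3 + 31 = 81.

81 dollars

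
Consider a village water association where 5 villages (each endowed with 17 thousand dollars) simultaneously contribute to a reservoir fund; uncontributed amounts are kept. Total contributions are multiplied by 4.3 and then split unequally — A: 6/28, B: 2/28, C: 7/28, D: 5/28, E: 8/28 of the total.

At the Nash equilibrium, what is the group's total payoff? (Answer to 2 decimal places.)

For player j, contributing a unit is worthwhile iff 4.3 × (j's share) ≥ 1, i.e. iff j's share is at least 0.2326.
C and E are above the threshold, contributing 17 each; the remaining 3 contribute 0. Total contributed: 34.
The reservoir fund pays out 4.3 × 34 = 146.20 in total (split across the unequal shares, but the aggregate is all that matters for the group sum).
The 3 free-riders keep 17 each, adding 51. Group total = 51 + 146.20 = 197.20.

197.20 thousand dollars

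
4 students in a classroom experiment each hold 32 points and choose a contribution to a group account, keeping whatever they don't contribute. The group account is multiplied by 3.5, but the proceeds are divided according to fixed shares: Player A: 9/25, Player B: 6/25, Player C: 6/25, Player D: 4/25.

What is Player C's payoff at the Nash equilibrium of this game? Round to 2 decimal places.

Each unit j contributes comes back to j as 3.5 × (j's share), so j prefers to contribute only if that share exceeds 1/3.5 = 0.2857; otherwise keeping the unit dominates.
Only Player A (9/25) clears that bar, contributing 32; the remaining 3 contribute 0. Total contributed: 32.
Player C keeps 32 and receives 3.5 × 32 × 6/25 = 26.88 from the group account, for a payoff of 58.88.

58.88 points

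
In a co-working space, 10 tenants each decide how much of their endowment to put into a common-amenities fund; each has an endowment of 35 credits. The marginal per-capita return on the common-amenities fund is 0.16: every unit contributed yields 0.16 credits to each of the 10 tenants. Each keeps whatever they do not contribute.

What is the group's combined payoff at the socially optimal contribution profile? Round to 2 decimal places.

Each contributed unit returns 1.600 to the group as a whole (0.16 to each of 10 players), which exceeds 1, so the social optimum is full contribution: group total = 1.600 × 350 = 560.00.

560.00 credits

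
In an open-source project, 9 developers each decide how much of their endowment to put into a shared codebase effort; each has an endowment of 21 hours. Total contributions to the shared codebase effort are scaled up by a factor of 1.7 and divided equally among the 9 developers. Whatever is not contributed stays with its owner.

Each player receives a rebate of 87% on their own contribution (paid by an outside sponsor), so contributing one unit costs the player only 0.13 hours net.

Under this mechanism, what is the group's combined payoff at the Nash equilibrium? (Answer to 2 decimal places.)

Under the mechanism each unit contributed yields (1.7/9) / 0.13 = 1.4530 back to its contributor per unit of net cost, which exceeds 1, making full contribution the dominant choice for everyone.
At the Nash equilibrium everyone contributes 21. Group total payoff = 9 × (21 × 0.87 + 1.7 × 21) = 485.73.

485.73 hours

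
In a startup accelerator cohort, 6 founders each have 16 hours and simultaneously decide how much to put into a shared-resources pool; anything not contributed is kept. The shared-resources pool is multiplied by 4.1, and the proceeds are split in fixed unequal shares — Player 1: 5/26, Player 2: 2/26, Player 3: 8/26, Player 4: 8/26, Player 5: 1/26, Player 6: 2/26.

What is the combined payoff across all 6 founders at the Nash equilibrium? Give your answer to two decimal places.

195.20 hours

For player j, contributing a unit is worthwhile iff 4.1 × (j's share) ≥ 1, i.e. iff j's share is at least 0.2439.
The shares above 0.2439 belong to Player 3 and Player 4, contributing 16 each; the remaining 4 contribute 0. Total contributed: 32.
The shared-resources pool pays out 4.1 × 32 = 131.20 in total (split across the unequal shares, but the aggregate is all that matters for the group sum).
The 4 free-riders keep 16 each, adding 64. Group total = 64 + 131.20 = 195.20.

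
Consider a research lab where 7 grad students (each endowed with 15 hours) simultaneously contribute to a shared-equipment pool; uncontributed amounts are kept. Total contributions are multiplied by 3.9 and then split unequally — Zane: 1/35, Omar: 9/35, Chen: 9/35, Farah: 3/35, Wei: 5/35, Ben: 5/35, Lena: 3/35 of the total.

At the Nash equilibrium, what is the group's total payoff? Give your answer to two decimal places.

A player with share s gets back 3.9·s per unit contributed, so full contribution is dominant for anyone with s > 1/3.9 = 0.2564 and zero contribution is dominant for anyone below.
Omar and Chen clear that bar, contributing 15 each; the remaining 5 contribute 0. Total contributed: 30.
The shared-equipment pool pays out 3.9 × 30 = 117.00 in total (split across the unequal shares, but the aggregate is all that matters for the group sum).
The 5 free-riders keep 15 each, adding 75. Group total = 75 + 117.00 = 192.00.

192.00 hours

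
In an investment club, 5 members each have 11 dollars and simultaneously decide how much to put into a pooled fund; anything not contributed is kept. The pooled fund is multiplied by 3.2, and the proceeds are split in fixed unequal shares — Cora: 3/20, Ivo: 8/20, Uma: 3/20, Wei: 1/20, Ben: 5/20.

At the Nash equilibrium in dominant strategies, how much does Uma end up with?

16.28 dollars

For player j, contributing a unit is worthwhile iff 3.2 × (j's share) ≥ 1, i.e. iff j's share is at least 0.3125.
The only share above 0.3125 is Ivo's 8/20, contributing 11; the remaining 4 contribute 0. Total contributed: 11.
Uma keeps 11 and receives 3.2 × 11 × 3/20 = 5.28 from the pooled fund, for a payoff of 16.28.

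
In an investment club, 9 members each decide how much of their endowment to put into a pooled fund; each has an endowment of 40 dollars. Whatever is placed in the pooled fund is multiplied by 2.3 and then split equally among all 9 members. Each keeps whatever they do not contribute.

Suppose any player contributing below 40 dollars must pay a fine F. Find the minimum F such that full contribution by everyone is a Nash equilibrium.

Given the others contribute fully, the best deviation is to contribute 0 (any partial contribution still incurs the fine and gives up units whose private return 0.2556 is below 1).
Deviating from 40 to 0 saves 40 dollars but forfeits the deviator's share of the drop in the pooled fund: 2.3/9 × 40 = 10.22.
So the deviation gain is 40 − 10.22 = 29.78, and the fine must be at least 29.78 dollars to wipe it out.

29.78 dollars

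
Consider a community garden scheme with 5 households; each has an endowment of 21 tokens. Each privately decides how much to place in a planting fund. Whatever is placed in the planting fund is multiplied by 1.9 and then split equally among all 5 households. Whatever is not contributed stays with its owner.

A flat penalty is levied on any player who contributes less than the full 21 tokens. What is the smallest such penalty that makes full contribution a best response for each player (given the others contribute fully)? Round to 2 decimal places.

13.02 tokens

Given the others contribute fully, the best deviation is to contribute 0 (any partial contribution still incurs the fine and gives up units whose private return 0.3800 is below 1).
Deviating from 21 to 0 saves 21 tokens but forfeits the deviator's share of the drop in the planting fund: 1.9/5 × 21 = 7.98.
So the deviation gain is 21 − 7.98 = 13.02, and the fine must be at least 13.02 tokens to wipe it out.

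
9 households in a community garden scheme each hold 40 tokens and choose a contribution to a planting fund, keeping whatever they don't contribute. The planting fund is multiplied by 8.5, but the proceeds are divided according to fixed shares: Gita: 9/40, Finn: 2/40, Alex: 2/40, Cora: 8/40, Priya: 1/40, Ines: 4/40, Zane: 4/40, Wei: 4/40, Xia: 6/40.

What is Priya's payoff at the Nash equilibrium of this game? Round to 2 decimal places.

65.50 tokens

For player j, contributing a unit is worthwhile iff 8.5 × (j's share) ≥ 1, i.e. iff j's share is at least 0.1176.
The shares above 0.1176 belong to Gita, Cora and Xia, contributing 40 each; the remaining 6 contribute 0. Total contributed: 120.
Priya keeps 40 and receives 8.5 × 120 × 1/40 = 25.50 from the planting fund, for a payoff of 65.50.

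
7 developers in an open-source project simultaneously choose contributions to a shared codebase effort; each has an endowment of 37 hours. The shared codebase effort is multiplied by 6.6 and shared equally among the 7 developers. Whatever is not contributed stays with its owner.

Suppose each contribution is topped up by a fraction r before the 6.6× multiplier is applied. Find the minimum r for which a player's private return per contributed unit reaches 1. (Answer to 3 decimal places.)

With matching at rate r, one contributed unit becomes (1 + r) in the shared codebase effort and returns 6.6 × (1 + r) / 7 to the contributor.
Setting this equal to 1: 1 + r = 7/6.6 = 1.0606.
So the minimum matching rate is r = 1.0606 − 1 = 0.061.

0.061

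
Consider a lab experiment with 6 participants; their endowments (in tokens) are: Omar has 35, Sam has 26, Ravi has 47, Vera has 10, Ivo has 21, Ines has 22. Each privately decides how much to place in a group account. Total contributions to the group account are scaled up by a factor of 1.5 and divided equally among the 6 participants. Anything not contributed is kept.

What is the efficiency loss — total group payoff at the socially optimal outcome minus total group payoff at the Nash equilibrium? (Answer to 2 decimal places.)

The private return per contributed unit is 1.5/6 = 0.2500 < 1 for every player regardless of endowment, so the Nash equilibrium is zero contribution and the group total is Σ E_j = 35 + 26 + 47 + 10 + 21 + 22 = 161.
Each contributed unit returns 1.500 to the group, so the social optimum is full contribution by everyone: group total = 1.500 × 161 = 241.50.
Efficiency loss = (1.500 − 1) × 161 = 80.50.

80.50 tokens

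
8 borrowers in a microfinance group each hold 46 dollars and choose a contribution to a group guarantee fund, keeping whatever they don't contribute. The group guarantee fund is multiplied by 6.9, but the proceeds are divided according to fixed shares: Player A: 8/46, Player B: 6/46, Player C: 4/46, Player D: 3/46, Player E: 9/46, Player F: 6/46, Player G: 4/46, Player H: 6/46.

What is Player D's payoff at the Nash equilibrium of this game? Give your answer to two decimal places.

87.40 dollars

A player with share s gets back 6.9·s per unit contributed, so full contribution is dominant for anyone with s > 1/6.9 = 0.1449 and zero contribution is dominant for anyone below.
The shares above 0.1449 belong to Player A and Player E, contributing 46 each; the remaining 6 contribute 0. Total contributed: 92.
Player D keeps 46 and receives 6.9 × 92 × 3/46 = 41.40 from the group guarantee fund, for a payoff of 87.40.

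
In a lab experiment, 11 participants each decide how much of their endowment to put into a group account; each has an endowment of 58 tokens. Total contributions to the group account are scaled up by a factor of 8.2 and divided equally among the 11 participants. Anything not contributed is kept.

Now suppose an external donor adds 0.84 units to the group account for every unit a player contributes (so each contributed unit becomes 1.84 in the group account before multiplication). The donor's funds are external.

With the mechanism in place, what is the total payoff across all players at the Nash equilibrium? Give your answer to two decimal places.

The effective private return per unit is now 8.2 × 1.84 / 11 = 1.3716 > 1, so every player's dominant strategy flips to full contribution.
So the Nash equilibrium is full contribution by all 11; the group earns 8.2 × 1.84 × 638 = 9626.14.

9626.14 tokens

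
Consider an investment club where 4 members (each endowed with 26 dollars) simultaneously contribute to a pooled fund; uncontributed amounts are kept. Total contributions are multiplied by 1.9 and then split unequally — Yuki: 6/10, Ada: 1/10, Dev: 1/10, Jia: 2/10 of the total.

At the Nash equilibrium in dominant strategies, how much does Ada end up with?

30.94 dollars

A player with share s gets back 1.9·s per unit contributed, so full contribution is dominant for anyone with s > 1/1.9 = 0.5263 and zero contribution is dominant for anyone below.
The only share above 0.5263 is Yuki's 6/10, contributing 26; the remaining 3 contribute 0. Total contributed: 26.
Ada keeps 26 and receives 1.9 × 26 × 1/10 = 4.94 from the pooled fund, for a payoff of 30.94.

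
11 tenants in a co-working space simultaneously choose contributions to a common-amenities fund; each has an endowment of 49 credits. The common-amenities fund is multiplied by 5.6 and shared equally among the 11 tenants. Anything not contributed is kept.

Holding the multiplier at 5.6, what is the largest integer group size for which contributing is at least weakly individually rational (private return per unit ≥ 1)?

5

Private return per unit is 5.6/(group size), which is ≥ 1 whenever the group size is ≤ 5.6.
The largest such integer is 5.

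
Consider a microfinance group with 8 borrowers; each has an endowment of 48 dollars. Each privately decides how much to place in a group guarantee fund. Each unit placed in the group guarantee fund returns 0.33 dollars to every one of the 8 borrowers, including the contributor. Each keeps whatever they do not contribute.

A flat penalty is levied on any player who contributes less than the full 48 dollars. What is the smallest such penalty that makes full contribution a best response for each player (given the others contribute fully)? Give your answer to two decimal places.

Given the others contribute fully, the best deviation is to contribute 0 (any partial contribution still incurs the fine and gives up units whose private return 0.33 is below 1).
Deviating from 48 to 0 saves 48 dollars but forfeits the deviator's share of the drop in the group guarantee fund: 0.33 × 48 = 15.84.
So the deviation gain is 48 − 15.84 = 32.16, and the fine must be at least 32.16 dollars to wipe it out.

32.16 dollars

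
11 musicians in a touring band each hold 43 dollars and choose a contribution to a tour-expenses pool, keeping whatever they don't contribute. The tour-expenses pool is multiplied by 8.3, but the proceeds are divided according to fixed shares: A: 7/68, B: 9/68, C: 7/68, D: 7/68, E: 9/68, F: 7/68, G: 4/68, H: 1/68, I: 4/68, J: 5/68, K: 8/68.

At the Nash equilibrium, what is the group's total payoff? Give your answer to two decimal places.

Each unit j contributes comes back to j as 8.3 × (j's share), so j prefers to contribute only if that share exceeds 1/8.3 = 0.1205; otherwise keeping the unit dominates.
The shares above 0.1205 belong to B and E, contributing 43 each; the remaining 9 contribute 0. Total contributed: 86.
The tour-expenses pool pays out 8.3 × 86 = 713.80 in total (split across the unequal shares, but the aggregate is all that matters for the group sum).
The 9 free-riders keep 43 each, adding 387. Group total = 387 + 713.80 = 1100.80.

1100.80 dollars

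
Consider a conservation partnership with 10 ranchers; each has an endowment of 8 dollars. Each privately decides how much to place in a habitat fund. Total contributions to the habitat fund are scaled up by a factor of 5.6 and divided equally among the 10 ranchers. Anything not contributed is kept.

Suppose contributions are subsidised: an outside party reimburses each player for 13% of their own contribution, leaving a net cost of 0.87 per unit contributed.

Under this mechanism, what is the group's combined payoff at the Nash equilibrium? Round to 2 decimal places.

80.00 dollars

Even with the mechanism, each unit contributed returns only (5.6/10) / 0.87 = 0.6437 per unit of net cost, so contributing nothing is still dominant.
At the Nash equilibrium no one contributes; group total payoff = 10 × 8 = 80.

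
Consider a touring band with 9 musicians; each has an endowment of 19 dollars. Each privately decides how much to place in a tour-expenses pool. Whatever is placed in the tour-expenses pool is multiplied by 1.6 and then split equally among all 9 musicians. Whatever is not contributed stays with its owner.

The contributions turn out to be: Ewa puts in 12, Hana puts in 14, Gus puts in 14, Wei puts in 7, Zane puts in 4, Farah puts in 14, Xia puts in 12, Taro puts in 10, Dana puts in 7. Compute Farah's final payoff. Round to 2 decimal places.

21.71 dollars

Total contributed: 12 + 14 + 14 + 7 + 4 + 14 + 12 + 10 + 7 = 94.
Each receives 1.6 × 94 / 9 = 16.71 from the tour-expenses pool.
Farah keeps 19 − 14 = 5, so Farah's payoff is 5 + 16.71 = 21.71.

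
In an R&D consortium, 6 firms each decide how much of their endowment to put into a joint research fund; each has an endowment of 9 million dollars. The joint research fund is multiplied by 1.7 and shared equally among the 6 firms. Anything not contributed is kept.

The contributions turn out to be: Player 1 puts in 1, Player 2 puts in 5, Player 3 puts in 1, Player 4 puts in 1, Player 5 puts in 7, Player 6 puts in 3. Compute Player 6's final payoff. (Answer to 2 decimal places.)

Total contributed: 1 + 5 + 1 + 1 + 7 + 3 = 18.
Each receives 1.7 × 18 / 6 = 5.10 from the joint research fund.
Player 6 keeps 9 − 3 = 6, so Player 6's payoff is 6 + 5.10 = 11.10.

11.10 million dollars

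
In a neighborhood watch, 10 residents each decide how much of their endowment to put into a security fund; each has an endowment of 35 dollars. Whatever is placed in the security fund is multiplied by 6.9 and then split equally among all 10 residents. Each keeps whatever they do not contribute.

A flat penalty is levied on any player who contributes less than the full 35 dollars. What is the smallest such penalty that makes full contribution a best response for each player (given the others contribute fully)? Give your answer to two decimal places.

Given the others contribute fully, the best deviation is to contribute 0 (any partial contribution still incurs the fine and gives up units whose private return 0.6900 is below 1).
Deviating from 35 to 0 saves 35 dollars but forfeits the deviator's share of the drop in the security fund: 6.9/10 × 35 = 24.15.
So the deviation gain is 35 − 24.15 = 10.85, and the fine must be at least 10.85 dollars to wipe it out.

10.85 dollars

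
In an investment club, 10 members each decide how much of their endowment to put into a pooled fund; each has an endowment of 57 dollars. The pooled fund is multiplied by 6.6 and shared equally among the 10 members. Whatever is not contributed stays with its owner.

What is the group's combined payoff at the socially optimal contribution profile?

3762.00 dollars

Each contributed unit returns 6.600 to the group as a whole (0.6600 to each of 10 players), which exceeds 1, so the social optimum is full contribution: group total = 6.600 × 570 = 3762.00.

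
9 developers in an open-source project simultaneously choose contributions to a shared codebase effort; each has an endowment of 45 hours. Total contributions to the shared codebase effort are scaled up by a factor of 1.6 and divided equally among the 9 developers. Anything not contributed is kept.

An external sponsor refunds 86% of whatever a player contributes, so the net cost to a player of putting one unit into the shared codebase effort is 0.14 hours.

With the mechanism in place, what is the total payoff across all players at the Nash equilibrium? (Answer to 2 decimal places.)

996.30 hours

Under the mechanism each unit contributed yields (1.6/9) / 0.14 = 1.2698 back to its contributor per unit of net cost, which exceeds 1, making full contribution the dominant choice for everyone.
At the Nash equilibrium everyone contributes 45. Group total payoff = 9 × (45 × 0.86 + 1.6 × 45) = 996.30.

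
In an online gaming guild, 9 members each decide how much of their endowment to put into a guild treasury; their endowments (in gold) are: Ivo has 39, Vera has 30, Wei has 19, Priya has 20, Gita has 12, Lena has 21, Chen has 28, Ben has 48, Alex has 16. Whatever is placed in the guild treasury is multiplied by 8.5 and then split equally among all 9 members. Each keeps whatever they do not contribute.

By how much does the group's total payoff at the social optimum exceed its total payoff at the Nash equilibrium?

1747.50 gold

The private return per contributed unit is 8.5/9 = 0.9444 < 1 for every player regardless of endowment, so the Nash equilibrium is zero contribution and the group total is Σ E_j = 39 + 30 + 19 + 20 + 12 + 21 + 28 + 48 + 16 = 233.
Each contributed unit returns 8.500 to the group, so the social optimum is full contribution by everyone: group total = 8.500 × 233 = 1980.50.
Efficiency loss = (8.500 − 1) × 233 = 1747.50.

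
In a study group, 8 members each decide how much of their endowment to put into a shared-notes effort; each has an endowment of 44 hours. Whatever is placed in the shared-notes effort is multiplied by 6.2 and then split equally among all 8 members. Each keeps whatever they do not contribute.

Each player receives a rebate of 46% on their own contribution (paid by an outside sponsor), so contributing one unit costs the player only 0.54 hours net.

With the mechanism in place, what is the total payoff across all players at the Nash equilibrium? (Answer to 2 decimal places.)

2344.32 hours

Under the mechanism each unit contributed yields (6.2/8) / 0.54 = 1.4352 back to its contributor per unit of net cost, which exceeds 1, making full contribution the dominant choice for everyone.
So the Nash equilibrium is full contribution by all 8; the group earns 8 × (44 × 0.46 + 6.2 × 44) = 2344.32.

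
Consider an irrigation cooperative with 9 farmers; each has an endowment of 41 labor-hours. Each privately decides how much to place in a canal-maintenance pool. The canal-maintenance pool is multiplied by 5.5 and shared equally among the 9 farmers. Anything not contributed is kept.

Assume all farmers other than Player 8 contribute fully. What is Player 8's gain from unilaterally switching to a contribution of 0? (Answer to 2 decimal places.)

15.94 labor-hours

Switching from a contribution of 41 to 0 lets Player 8 keep an extra 41 labor-hours, but lowers the canal-maintenance pool by 41, which costs Player 8 their own share of that drop: 5.5/9 × 41 = 25.06.
Net gain = 41 − 25.06 = 15.94. The private return per contributed unit (0.6111) is below 1, so free-riding is indeed the best response regardless of what the others do.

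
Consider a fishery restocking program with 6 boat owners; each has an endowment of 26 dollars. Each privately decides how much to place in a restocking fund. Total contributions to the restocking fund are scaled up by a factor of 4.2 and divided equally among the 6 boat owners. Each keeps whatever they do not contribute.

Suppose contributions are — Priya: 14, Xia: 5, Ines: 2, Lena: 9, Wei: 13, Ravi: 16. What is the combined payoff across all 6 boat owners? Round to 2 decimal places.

344.80 dollars

Total contributed: 14 + 5 + 2 + 9 + 13 + 16 = 59; total kept: 6 × 26 − 59 = 97.
The restocking fund pays out 4.2 × 59 = 247.80 in aggregate.
Group total = 97 + 247.80 = 344.80.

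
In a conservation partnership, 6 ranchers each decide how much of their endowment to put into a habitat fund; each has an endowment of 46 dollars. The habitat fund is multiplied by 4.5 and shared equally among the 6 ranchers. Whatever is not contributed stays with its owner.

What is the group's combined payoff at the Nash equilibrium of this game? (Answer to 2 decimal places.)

Each contributed unit returns 4.5/6 = 0.7500 to its contributor — below 1 — so contributing 0 is dominant for every player. At the Nash equilibrium everyone keeps their 46, and the group total is 6 × 46 = 276.

276.00 dollars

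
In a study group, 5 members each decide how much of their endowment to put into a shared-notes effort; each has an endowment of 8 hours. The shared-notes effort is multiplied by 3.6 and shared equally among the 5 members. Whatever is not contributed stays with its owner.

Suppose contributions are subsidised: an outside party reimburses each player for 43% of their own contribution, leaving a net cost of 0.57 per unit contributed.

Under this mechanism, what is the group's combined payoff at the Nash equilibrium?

With the mechanism, a contributed unit returns (3.6/5) / 0.57 = 1.2632 per unit of net cost to the contributor — now above 1 — so contributing fully is weakly dominant for every player.
At the Nash equilibrium everyone contributes 8. Group total payoff = 5 × (8 × 0.43 + 3.6 × 8) = 161.20.

161.20 hours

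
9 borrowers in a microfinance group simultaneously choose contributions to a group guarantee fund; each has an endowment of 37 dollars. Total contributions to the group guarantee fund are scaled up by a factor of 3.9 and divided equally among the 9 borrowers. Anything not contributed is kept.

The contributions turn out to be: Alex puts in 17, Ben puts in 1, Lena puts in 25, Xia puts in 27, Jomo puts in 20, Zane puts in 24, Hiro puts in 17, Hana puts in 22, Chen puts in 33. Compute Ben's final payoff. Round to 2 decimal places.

Total contributed: 17 + 1 + 25 + 27 + 20 + 24 + 17 + 22 + 33 = 186.
Each receives 3.9 × 186 / 9 = 80.60 from the group guarantee fund.
Ben keeps 37 − 1 = 36, so Ben's payoff is 36 + 80.60 = 116.60.

116.60 dollars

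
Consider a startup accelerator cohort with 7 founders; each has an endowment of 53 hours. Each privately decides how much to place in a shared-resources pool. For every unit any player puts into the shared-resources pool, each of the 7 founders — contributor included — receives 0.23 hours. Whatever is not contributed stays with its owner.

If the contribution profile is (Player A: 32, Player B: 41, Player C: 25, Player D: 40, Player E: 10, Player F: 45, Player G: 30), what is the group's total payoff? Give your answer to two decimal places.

507.03 hours

Total contributed: 32 + 41 + 25 + 40 + 10 + 45 + 30 = 223; total kept: 7 × 53 − 223 = 148.
The shared-resources pool pays out 0.23 × 7 × 223 = 359.03 in aggregate.
Group total = 148 + 359.03 = 507.03.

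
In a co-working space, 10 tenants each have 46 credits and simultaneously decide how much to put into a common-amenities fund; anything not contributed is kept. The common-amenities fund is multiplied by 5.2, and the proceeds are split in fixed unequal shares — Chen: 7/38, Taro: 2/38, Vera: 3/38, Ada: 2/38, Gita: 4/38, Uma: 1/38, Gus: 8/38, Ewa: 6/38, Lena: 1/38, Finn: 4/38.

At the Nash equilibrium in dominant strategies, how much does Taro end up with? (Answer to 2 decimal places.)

Player j's private return per contributed unit is 5.2 × (j's share). Contributing is weakly dominant for j when that share is at least 1/5.2 = 0.1923, and contributing 0 is dominant otherwise.
The only share above 0.1923 is Gus's 8/38, contributing 46; the remaining 9 contribute 0. Total contributed: 46.
Taro keeps 46 and receives 5.2 × 46 × 2/38 = 12.59 from the common-amenities fund, for a payoff of 58.59.

58.59 credits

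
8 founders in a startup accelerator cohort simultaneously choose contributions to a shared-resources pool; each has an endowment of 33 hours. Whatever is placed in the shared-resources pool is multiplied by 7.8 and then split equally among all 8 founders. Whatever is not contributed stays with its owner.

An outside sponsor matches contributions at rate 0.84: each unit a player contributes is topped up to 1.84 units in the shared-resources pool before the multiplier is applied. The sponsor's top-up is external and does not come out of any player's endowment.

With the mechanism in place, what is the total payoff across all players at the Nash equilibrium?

Under the mechanism each unit contributed yields 7.8 × 1.84 / 8 = 1.7940 back to its contributor per unit of net cost, which exceeds 1, making full contribution the dominant choice for everyone.
So the Nash equilibrium is full contribution by all 8; the group earns 7.8 × 1.84 × 264 = 3788.93.

3788.93 hours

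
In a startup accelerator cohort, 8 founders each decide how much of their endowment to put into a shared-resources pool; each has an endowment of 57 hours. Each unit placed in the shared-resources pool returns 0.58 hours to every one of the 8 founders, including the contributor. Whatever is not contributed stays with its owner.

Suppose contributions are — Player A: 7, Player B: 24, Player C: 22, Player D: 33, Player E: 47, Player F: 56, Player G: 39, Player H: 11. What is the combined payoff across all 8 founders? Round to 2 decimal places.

Total contributed: 7 + 24 + 22 + 33 + 47 + 56 + 39 + 11 = 239; total kept: 8 × 57 − 239 = 217.
The shared-resources pool pays out 0.58 × 8 × 239 = 1108.96 in aggregate.
Group total = 217 + 1108.96 = 1325.96.

1325.96 hours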